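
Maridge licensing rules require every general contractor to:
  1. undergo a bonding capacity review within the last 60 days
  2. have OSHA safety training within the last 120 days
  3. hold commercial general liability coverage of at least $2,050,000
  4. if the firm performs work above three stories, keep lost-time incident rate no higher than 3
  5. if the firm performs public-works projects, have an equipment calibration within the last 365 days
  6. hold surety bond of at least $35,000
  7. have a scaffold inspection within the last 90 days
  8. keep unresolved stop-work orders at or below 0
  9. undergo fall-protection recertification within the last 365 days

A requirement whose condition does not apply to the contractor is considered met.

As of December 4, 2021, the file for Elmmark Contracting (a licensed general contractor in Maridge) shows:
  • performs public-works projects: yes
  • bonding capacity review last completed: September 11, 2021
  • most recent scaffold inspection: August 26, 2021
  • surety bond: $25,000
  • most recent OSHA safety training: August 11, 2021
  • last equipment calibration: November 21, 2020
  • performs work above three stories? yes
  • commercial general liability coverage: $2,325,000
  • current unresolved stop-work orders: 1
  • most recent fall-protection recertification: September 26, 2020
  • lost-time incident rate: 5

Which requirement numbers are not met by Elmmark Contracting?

1. bonding capacity review 84 days ago vs limit 60 → not met
2. OSHA safety training 115 days ago vs limit 120 → met
3. commercial general liability coverage $2,325,000 ≥ $2,050,000 → met
4. condition 'performs work above three stories' holds; lost-time incident rate 5 > 3 → not met
5. condition 'performs public-works projects' holds; equipment calibration 378 days ago vs limit 365 → not met
6. surety bond $25,000 < $35,000 → not met
7. scaffold inspection 100 days ago vs limit 90 → not met
8. unresolved stop-work orders 1 > 0 → not met
9. fall-protection recertification 434 days ago vs limit 365 → not met
Not met: 1, 4, 5, 6, 7, 8, 9

1, 4, 5, 6, 7, 8, 9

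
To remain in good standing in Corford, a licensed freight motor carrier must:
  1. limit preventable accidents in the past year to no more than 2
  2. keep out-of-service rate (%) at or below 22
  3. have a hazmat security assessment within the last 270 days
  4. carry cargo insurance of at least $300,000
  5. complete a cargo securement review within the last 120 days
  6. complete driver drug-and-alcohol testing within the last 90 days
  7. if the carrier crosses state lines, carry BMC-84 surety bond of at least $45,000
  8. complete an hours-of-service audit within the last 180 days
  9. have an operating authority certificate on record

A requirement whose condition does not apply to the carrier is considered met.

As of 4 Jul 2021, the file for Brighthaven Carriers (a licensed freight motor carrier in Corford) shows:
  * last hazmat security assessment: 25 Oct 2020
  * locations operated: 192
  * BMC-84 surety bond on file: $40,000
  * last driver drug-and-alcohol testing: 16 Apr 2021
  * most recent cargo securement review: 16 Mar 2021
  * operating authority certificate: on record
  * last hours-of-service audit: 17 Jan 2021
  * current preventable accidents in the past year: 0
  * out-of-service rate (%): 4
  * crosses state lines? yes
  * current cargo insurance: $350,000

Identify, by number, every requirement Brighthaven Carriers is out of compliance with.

1. preventable accidents in the past year 0 ≤ 2 → met
2. out-of-service rate (%) 4 ≤ 22 → met
3. hazmat security assessment 252 days ago vs limit 270 → met
4. cargo insurance $350,000 ≥ $300,000 → met
5. cargo securement review 110 days ago vs limit 120 → met
6. driver drug-and-alcohol testing 79 days ago vs limit 90 → met
7. condition 'crosses state lines' holds; BMC-84 surety bond $40,000 < $45,000 → not met
8. hours-of-service audit 168 days ago vs limit 180 → met
9. operating authority certificate present → met
Not met: 7

7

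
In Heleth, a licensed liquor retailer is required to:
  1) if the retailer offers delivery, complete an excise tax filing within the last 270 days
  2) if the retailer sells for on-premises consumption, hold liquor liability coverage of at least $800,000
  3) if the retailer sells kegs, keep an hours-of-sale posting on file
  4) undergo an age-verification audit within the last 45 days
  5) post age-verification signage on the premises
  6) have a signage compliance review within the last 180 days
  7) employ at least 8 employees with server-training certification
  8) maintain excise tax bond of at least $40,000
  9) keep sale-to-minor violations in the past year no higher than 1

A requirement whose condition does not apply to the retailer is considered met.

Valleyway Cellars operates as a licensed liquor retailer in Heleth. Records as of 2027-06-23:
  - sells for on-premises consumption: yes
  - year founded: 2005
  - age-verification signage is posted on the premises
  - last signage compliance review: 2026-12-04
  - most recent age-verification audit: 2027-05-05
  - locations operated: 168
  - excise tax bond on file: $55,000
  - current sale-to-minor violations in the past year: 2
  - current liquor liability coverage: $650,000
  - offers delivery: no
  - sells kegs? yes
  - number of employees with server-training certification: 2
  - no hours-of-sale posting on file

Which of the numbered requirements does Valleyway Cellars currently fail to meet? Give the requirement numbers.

1. condition 'offers delivery' does not hold → requirement n/a → met
2. condition 'sells for on-premises consumption' holds; liquor liability coverage $650,000 < $800,000 → not met
3. condition 'sells kegs' holds; hours-of-sale posting absent → not met
4. age-verification audit 49 days ago vs limit 45 → not met
5. age-verification signage present → met
6. signage compliance review 201 days ago vs limit 180 → not met
7. employees with server-training certification 2 < 8 → not met
8. excise tax bond $55,000 ≥ $40,000 → met
9. sale-to-minor violations in the past year 2 > 1 → not met
Not met: 2, 3, 4, 6, 7, 9

2, 3, 4, 6, 7, 9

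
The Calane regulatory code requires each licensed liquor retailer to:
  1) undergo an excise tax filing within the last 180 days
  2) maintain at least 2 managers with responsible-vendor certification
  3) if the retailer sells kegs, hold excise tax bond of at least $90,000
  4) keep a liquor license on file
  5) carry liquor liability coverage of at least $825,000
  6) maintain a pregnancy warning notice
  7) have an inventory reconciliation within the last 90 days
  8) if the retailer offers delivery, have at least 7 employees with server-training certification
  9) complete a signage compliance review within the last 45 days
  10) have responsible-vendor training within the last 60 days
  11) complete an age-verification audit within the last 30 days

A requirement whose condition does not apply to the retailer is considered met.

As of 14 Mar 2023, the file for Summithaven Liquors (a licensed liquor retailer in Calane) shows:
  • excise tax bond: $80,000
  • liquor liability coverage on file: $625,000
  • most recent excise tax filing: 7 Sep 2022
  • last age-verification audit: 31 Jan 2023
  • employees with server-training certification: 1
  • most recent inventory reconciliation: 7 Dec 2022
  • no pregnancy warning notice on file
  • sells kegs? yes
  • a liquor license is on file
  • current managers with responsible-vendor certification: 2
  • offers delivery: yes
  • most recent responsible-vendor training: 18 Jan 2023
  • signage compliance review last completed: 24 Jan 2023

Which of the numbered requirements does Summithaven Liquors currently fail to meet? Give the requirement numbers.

1. excise tax filing 188 days ago vs limit 180 → not met
2. managers with responsible-vendor certification 2 ≥ 2 → met
3. condition 'sells kegs' holds; excise tax bond $80,000 < $90,000 → not met
4. liquor license present → met
5. liquor liability coverage $625,000 < $825,000 → not met
6. pregnancy warning notice absent → not met
7. inventory reconciliation 97 days ago vs limit 90 → not met
8. condition 'offers delivery' holds; employees with server-training certification 1 < 7 → not met
9. signage compliance review 49 days ago vs limit 45 → not met
10. responsible-vendor training 55 days ago vs limit 60 → met
11. age-verification audit 42 days ago vs limit 30 → not met
Not met: 1, 3, 5, 6, 7, 8, 9, 11

1, 3, 5, 6, 7, 8, 9, 11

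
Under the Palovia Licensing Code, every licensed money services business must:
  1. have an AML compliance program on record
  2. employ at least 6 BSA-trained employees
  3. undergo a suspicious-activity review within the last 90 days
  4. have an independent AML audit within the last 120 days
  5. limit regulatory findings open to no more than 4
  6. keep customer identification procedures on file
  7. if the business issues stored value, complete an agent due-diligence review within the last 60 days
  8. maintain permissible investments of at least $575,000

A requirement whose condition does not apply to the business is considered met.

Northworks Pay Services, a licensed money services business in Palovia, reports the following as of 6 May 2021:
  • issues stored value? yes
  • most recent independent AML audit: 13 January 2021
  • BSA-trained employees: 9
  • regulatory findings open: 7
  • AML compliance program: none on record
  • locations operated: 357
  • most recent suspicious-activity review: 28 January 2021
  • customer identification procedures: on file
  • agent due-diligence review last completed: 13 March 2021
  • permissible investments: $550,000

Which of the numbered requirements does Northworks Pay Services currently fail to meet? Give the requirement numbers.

1. AML compliance program absent → not met
2. BSA-trained employees 9 ≥ 6 → met
3. suspicious-activity review 98 days ago vs limit 90 → not met
4. independent AML audit 113 days ago vs limit 120 → met
5. regulatory findings open 7 > 4 → not met
6. customer identification procedures present → met
7. condition 'issues stored value' holds; agent due-diligence review 54 days ago vs limit 60 → met
8. permissible investments $550,000 < $575,000 → not met
Not met: 1, 3, 5, 8

1, 3, 5, 8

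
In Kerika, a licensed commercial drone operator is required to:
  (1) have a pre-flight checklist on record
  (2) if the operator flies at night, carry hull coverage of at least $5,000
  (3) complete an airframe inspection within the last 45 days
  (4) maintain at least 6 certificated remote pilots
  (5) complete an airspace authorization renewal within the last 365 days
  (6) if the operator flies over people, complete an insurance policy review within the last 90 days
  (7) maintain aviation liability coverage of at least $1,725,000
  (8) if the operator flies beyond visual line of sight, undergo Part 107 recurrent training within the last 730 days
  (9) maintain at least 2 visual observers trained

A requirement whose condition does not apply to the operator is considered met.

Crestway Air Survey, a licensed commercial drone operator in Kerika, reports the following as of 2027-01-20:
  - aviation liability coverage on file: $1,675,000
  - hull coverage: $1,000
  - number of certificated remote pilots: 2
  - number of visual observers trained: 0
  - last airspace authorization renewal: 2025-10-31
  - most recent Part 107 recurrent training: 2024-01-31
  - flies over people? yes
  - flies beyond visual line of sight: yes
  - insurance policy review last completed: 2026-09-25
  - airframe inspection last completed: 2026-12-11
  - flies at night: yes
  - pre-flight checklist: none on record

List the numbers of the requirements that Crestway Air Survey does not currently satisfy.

1, 2, 4, 5, 6, 7, 8, 9

1. pre-flight checklist absent → not met
2. condition 'flies at night' holds; hull coverage $1,000 < $5,000 → not met
3. airframe inspection 40 days ago vs limit 45 → met
4. certificated remote pilots 2 < 6 → not met
5. airspace authorization renewal 446 days ago vs limit 365 → not met
6. condition 'flies over people' holds; insurance policy review 117 days ago vs limit 90 → not met
7. aviation liability coverage $1,675,000 < $1,725,000 → not met
8. condition 'flies beyond visual line of sight' holds; Part 107 recurrent training 1085 days ago vs limit 730 → not met
9. visual observers trained 0 < 2 → not met
Not met: 1, 2, 4, 5, 6, 7, 8, 9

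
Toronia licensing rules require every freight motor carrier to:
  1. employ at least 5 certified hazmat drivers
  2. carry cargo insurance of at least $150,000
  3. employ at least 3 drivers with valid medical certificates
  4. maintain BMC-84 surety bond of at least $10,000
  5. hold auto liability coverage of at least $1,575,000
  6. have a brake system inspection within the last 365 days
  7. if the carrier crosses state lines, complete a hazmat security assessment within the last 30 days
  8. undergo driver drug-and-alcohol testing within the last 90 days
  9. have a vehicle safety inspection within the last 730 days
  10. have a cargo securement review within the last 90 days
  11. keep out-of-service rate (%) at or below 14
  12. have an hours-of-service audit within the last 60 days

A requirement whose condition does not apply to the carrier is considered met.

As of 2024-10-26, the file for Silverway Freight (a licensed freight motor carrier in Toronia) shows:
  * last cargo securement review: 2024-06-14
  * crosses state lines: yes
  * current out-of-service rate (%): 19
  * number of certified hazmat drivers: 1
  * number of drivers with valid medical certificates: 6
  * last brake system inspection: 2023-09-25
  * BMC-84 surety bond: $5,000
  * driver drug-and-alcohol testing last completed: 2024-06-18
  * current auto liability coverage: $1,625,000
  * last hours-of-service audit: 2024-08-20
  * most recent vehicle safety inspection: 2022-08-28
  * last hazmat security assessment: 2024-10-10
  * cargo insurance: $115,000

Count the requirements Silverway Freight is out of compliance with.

1. certified hazmat drivers 1 < 5 → not met
2. cargo insurance $115,000 < $150,000 → not met
3. drivers with valid medical certificates 6 ≥ 3 → met
4. BMC-84 surety bond $5,000 < $10,000 → not met
5. auto liability coverage $1,625,000 ≥ $1,575,000 → met
6. brake system inspection 397 days ago vs limit 365 → not met
7. condition 'crosses state lines' holds; hazmat security assessment 16 days ago vs limit 30 → met
8. driver drug-and-alcohol testing 130 days ago vs limit 90 → not met
9. vehicle safety inspection 790 days ago vs limit 730 → not met
10. cargo securement review 134 days ago vs limit 90 → not met
11. out-of-service rate (%) 19 > 14 → not met
12. hours-of-service audit 67 days ago vs limit 60 → not met
Not met: 9 of 12

9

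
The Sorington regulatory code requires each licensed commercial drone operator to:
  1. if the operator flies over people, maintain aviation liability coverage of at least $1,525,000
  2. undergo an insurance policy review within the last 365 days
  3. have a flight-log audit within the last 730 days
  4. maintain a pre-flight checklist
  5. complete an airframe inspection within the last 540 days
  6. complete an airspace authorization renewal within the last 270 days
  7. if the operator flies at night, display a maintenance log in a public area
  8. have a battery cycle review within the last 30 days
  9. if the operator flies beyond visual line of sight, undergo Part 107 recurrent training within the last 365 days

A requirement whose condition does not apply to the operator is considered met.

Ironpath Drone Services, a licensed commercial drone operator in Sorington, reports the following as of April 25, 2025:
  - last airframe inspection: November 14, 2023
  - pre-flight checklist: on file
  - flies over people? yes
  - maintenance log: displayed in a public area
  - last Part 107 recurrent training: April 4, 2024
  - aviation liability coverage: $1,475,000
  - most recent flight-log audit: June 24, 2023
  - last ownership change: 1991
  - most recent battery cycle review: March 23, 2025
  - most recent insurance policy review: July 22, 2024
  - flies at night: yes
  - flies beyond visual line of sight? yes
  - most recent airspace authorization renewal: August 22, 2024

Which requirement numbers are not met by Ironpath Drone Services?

1. condition 'flies over people' holds; aviation liability coverage $1,475,000 < $1,525,000 → not met
2. insurance policy review 277 days ago vs limit 365 → met
3. flight-log audit 671 days ago vs limit 730 → met
4. pre-flight checklist present → met
5. airframe inspection 528 days ago vs limit 540 → met
6. airspace authorization renewal 246 days ago vs limit 270 → met
7. condition 'flies at night' holds; maintenance log present → met
8. battery cycle review 33 days ago vs limit 30 → not met
9. condition 'flies beyond visual line of sight' holds; Part 107 recurrent training 386 days ago vs limit 365 → not met
Not met: 1, 8, 9

1, 8, 9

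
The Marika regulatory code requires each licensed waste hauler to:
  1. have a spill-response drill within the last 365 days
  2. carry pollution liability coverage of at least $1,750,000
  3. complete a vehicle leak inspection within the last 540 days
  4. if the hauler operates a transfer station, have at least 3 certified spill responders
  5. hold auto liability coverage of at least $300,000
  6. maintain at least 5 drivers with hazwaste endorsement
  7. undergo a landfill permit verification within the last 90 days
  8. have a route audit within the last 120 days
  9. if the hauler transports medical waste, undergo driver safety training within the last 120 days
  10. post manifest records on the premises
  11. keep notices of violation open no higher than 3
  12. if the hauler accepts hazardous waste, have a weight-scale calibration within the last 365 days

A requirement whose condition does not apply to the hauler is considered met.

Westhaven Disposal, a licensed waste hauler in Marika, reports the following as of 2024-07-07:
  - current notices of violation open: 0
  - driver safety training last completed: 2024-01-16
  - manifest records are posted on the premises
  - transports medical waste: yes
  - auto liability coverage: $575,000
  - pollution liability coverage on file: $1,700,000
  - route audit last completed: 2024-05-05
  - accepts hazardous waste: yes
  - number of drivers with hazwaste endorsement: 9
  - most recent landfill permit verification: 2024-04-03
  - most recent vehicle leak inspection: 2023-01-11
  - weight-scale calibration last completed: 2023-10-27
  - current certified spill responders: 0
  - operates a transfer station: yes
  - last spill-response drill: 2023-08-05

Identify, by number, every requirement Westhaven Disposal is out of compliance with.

2, 3, 4, 7, 9

1. spill-response drill 337 days ago vs limit 365 → met
2. pollution liability coverage $1,700,000 < $1,750,000 → not met
3. vehicle leak inspection 543 days ago vs limit 540 → not met
4. condition 'operates a transfer station' holds; certified spill responders 0 < 3 → not met
5. auto liability coverage $575,000 ≥ $300,000 → met
6. drivers with hazwaste endorsement 9 ≥ 5 → met
7. landfill permit verification 95 days ago vs limit 90 → not met
8. route audit 63 days ago vs limit 120 → met
9. condition 'transports medical waste' holds; driver safety training 173 days ago vs limit 120 → not met
10. manifest records present → met
11. notices of violation open 0 ≤ 3 → met
12. condition 'accepts hazardous waste' holds; weight-scale calibration 254 days ago vs limit 365 → met
Not met: 2, 3, 4, 7, 9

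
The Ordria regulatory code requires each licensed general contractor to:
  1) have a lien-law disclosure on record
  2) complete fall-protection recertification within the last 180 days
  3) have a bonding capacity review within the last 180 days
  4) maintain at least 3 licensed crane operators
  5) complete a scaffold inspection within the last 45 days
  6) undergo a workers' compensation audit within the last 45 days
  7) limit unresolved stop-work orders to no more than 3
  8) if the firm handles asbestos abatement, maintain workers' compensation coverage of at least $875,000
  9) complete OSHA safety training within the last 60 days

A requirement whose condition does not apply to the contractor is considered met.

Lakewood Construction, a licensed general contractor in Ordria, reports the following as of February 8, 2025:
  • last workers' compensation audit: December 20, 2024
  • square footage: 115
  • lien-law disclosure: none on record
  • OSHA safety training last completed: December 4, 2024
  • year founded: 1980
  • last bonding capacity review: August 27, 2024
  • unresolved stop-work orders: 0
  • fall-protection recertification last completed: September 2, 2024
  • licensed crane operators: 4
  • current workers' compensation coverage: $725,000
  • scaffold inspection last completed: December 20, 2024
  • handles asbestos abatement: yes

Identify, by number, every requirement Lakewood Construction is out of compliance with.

1. lien-law disclosure absent → not met
2. fall-protection recertification 159 days ago vs limit 180 → met
3. bonding capacity review 165 days ago vs limit 180 → met
4. licensed crane operators 4 ≥ 3 → met
5. scaffold inspection 50 days ago vs limit 45 → not met
6. workers' compensation audit 50 days ago vs limit 45 → not met
7. unresolved stop-work orders 0 ≤ 3 → met
8. condition 'handles asbestos abatement' holds; workers' compensation coverage $725,000 < $875,000 → not met
9. OSHA safety training 66 days ago vs limit 60 → not met
Not met: 1, 5, 6, 8, 9

1, 5, 6, 8, 9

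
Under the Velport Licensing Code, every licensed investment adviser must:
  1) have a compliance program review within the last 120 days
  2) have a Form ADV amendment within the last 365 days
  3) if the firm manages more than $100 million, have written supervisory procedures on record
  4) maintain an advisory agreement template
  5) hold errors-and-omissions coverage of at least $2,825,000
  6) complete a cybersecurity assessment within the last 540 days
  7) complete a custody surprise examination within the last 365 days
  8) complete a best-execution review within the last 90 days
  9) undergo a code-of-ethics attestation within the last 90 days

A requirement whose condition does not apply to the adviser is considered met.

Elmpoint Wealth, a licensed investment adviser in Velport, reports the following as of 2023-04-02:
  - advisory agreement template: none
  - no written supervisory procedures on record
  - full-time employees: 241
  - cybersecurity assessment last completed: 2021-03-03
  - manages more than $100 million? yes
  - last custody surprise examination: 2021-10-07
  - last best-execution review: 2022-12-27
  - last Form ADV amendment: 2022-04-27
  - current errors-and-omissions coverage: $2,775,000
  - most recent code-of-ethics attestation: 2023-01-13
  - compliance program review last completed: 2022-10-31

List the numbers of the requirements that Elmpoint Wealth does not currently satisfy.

1. compliance program review 153 days ago vs limit 120 → not met
2. Form ADV amendment 340 days ago vs limit 365 → met
3. condition 'manages more than $100 million' holds; written supervisory procedures absent → not met
4. advisory agreement template absent → not met
5. errors-and-omissions coverage $2,775,000 < $2,825,000 → not met
6. cybersecurity assessment 760 days ago vs limit 540 → not met
7. custody surprise examination 542 days ago vs limit 365 → not met
8. best-execution review 96 days ago vs limit 90 → not met
9. code-of-ethics attestation 79 days ago vs limit 90 → met
Not met: 1, 3, 4, 5, 6, 7, 8

1, 3, 4, 5, 6, 7, 8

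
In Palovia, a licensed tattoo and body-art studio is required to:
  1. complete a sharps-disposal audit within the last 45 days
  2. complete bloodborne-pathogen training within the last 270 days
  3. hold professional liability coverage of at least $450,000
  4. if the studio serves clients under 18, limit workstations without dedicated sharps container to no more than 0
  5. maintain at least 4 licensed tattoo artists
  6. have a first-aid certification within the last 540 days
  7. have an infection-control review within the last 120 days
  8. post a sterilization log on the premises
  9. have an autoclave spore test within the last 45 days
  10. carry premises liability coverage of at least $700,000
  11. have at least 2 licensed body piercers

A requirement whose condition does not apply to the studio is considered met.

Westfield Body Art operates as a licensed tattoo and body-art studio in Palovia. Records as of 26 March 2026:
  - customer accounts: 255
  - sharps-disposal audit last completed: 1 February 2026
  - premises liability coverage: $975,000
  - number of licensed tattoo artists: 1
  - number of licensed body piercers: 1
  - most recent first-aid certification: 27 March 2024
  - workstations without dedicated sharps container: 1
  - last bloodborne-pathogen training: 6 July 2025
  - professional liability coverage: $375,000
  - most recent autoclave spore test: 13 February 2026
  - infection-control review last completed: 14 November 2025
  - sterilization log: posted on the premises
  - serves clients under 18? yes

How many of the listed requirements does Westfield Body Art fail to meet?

7

1. sharps-disposal audit 53 days ago vs limit 45 → not met
2. bloodborne-pathogen training 263 days ago vs limit 270 → met
3. professional liability coverage $375,000 < $450,000 → not met
4. condition 'serves clients under 18' holds; workstations without dedicated sharps container 1 > 0 → not met
5. licensed tattoo artists 1 < 4 → not met
6. first-aid certification 729 days ago vs limit 540 → not met
7. infection-control review 132 days ago vs limit 120 → not met
8. sterilization log present → met
9. autoclave spore test 41 days ago vs limit 45 → met
10. premises liability coverage $975,000 ≥ $700,000 → met
11. licensed body piercers 1 < 2 → not met
Not met: 7 of 11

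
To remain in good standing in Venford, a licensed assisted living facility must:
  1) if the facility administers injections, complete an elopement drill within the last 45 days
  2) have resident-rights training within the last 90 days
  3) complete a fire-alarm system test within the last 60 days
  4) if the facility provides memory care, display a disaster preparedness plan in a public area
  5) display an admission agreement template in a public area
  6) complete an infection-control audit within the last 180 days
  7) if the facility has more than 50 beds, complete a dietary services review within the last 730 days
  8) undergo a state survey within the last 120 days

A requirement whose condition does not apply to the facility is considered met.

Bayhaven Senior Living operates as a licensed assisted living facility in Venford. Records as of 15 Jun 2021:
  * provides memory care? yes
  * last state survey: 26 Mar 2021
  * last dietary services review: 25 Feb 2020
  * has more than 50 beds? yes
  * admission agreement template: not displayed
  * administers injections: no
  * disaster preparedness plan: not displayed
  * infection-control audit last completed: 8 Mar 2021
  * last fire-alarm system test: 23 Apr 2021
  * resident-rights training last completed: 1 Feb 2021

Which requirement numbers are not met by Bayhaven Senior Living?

2, 4, 5

1. condition 'administers injections' does not hold → requirement n/a → met
2. resident-rights training 134 days ago vs limit 90 → not met
3. fire-alarm system test 53 days ago vs limit 60 → met
4. condition 'provides memory care' holds; disaster preparedness plan absent → not met
5. admission agreement template absent → not met
6. infection-control audit 99 days ago vs limit 180 → met
7. condition 'has more than 50 beds' holds; dietary services review 476 days ago vs limit 730 → met
8. state survey 81 days ago vs limit 120 → met
Not met: 2, 4, 5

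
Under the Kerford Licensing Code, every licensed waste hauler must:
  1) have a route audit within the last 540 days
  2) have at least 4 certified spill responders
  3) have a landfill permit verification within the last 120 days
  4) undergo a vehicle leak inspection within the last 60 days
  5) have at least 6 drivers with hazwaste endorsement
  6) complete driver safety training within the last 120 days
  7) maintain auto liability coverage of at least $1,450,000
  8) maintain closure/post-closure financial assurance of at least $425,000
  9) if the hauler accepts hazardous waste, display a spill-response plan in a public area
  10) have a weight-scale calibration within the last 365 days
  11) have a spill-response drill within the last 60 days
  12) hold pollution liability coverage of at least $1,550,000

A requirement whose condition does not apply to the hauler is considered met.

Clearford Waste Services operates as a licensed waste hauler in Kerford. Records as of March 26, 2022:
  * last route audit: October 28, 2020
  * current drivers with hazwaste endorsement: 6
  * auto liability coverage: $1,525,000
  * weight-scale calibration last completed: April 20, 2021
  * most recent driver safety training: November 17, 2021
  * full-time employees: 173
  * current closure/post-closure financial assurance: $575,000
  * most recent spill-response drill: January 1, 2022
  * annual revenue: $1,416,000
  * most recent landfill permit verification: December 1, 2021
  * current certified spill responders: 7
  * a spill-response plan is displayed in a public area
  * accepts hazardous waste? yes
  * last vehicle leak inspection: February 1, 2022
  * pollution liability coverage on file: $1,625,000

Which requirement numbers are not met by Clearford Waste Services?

1. route audit 514 days ago vs limit 540 → met
2. certified spill responders 7 ≥ 4 → met
3. landfill permit verification 115 days ago vs limit 120 → met
4. vehicle leak inspection 53 days ago vs limit 60 → met
5. drivers with hazwaste endorsement 6 ≥ 6 → met
6. driver safety training 129 days ago vs limit 120 → not met
7. auto liability coverage $1,525,000 ≥ $1,450,000 → met
8. closure/post-closure financial assurance $575,000 ≥ $425,000 → met
9. condition 'accepts hazardous waste' holds; spill-response plan present → met
10. weight-scale calibration 340 days ago vs limit 365 → met
11. spill-response drill 84 days ago vs limit 60 → not met
12. pollution liability coverage $1,625,000 ≥ $1,550,000 → met
Not met: 6, 11

6, 11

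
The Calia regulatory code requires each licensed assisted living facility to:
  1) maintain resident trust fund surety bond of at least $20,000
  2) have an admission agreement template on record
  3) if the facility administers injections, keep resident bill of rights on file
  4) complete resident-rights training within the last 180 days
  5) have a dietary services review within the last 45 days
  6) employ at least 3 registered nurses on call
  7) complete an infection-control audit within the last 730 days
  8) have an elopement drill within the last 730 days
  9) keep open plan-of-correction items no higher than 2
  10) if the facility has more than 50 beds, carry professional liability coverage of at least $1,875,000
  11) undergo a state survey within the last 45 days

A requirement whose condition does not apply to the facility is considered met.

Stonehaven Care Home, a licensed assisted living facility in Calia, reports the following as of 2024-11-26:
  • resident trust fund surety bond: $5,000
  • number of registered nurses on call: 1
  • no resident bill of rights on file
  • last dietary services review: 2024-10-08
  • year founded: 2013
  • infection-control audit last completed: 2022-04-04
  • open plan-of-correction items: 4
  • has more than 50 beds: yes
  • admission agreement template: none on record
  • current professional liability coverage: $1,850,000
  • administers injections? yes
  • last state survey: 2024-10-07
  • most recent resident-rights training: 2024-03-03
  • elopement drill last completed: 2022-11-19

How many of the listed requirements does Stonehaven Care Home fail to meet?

1. resident trust fund surety bond $5,000 < $20,000 → not met
2. admission agreement template absent → not met
3. condition 'administers injections' holds; resident bill of rights absent → not met
4. resident-rights training 268 days ago vs limit 180 → not met
5. dietary services review 49 days ago vs limit 45 → not met
6. registered nurses on call 1 < 3 → not met
7. infection-control audit 967 days ago vs limit 730 → not met
8. elopement drill 738 days ago vs limit 730 → not met
9. open plan-of-correction items 4 > 2 → not met
10. condition 'has more than 50 beds' holds; professional liability coverage $1,850,000 < $1,875,000 → not met
11. state survey 50 days ago vs limit 45 → not met
Not met: 11 of 11

11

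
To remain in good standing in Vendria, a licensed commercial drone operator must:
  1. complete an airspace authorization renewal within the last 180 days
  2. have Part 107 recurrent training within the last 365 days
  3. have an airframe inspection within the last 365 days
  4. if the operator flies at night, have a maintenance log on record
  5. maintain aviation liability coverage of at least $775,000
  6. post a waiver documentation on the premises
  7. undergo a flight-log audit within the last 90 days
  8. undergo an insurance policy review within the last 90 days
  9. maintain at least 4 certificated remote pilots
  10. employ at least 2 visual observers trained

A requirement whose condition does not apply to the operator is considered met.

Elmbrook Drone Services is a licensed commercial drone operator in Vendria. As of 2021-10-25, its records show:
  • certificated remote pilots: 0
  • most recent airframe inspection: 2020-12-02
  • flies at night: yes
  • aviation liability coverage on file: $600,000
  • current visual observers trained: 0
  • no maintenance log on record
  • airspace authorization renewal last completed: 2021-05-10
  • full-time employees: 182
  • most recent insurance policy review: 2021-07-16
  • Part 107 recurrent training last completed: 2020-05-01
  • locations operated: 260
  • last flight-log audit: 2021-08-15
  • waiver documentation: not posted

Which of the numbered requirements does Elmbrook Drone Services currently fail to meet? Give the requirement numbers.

1. airspace authorization renewal 168 days ago vs limit 180 → met
2. Part 107 recurrent training 542 days ago vs limit 365 → not met
3. airframe inspection 327 days ago vs limit 365 → met
4. condition 'flies at night' holds; maintenance log absent → not met
5. aviation liability coverage $600,000 < $775,000 → not met
6. waiver documentation absent → not met
7. flight-log audit 71 days ago vs limit 90 → met
8. insurance policy review 101 days ago vs limit 90 → not met
9. certificated remote pilots 0 < 4 → not met
10. visual observers trained 0 < 2 → not met
Not met: 2, 4, 5, 6, 8, 9, 10

2, 4, 5, 6, 8, 9, 10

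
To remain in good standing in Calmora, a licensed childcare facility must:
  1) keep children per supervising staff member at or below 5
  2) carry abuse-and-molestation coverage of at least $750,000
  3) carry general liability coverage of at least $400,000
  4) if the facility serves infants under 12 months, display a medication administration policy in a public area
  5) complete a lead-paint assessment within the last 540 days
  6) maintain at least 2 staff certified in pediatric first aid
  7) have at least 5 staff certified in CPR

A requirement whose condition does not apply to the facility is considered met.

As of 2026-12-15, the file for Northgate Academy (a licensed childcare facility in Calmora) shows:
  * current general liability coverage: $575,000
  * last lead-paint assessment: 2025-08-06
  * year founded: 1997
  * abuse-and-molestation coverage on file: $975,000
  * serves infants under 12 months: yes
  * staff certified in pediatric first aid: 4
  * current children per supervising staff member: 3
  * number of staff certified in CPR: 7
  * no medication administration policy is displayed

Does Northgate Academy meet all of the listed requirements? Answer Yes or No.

1. children per supervising staff member 3 ≤ 5 → met
2. abuse-and-molestation coverage $975,000 ≥ $750,000 → met
3. general liability coverage $575,000 ≥ $400,000 → met
4. condition 'serves infants under 12 months' holds; medication administration policy absent → not met
5. lead-paint assessment 496 days ago vs limit 540 → met
6. staff certified in pediatric first aid 4 ≥ 2 → met
7. staff certified in CPR 7 ≥ 5 → met
Not met: 4

No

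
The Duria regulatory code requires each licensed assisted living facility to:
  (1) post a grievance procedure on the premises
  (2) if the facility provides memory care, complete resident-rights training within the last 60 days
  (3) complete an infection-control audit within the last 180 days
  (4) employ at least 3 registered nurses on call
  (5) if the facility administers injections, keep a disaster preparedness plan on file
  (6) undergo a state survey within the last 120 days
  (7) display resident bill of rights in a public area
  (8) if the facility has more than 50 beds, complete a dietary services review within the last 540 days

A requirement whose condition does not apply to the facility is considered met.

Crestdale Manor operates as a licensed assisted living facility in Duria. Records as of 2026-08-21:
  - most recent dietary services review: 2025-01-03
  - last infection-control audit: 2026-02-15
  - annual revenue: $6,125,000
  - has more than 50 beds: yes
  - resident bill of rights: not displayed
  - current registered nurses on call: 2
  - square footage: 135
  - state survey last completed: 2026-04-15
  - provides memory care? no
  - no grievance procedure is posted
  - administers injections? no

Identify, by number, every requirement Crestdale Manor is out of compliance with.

1. grievance procedure absent → not met
2. condition 'provides memory care' does not hold → requirement n/a → met
3. infection-control audit 187 days ago vs limit 180 → not met
4. registered nurses on call 2 < 3 → not met
5. condition 'administers injections' does not hold → requirement n/a → met
6. state survey 128 days ago vs limit 120 → not met
7. resident bill of rights absent → not met
8. condition 'has more than 50 beds' holds; dietary services review 595 days ago vs limit 540 → not met
Not met: 1, 3, 4, 6, 7, 8

1, 3, 4, 6, 7, 8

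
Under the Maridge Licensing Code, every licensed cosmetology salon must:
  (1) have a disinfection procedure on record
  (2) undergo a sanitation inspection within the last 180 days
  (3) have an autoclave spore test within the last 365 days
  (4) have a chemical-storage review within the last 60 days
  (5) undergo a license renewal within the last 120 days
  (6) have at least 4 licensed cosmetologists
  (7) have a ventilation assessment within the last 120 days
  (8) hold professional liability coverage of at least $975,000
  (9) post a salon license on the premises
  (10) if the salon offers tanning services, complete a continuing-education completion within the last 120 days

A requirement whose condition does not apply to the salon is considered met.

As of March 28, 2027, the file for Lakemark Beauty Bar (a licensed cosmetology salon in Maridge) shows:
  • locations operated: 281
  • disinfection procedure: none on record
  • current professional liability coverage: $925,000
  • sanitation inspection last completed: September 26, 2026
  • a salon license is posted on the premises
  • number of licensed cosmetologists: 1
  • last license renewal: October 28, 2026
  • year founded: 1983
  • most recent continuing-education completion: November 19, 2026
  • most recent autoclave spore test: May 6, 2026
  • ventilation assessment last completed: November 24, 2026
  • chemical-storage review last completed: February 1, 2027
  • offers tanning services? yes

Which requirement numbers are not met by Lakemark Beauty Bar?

1. disinfection procedure absent → not met
2. sanitation inspection 183 days ago vs limit 180 → not met
3. autoclave spore test 326 days ago vs limit 365 → met
4. chemical-storage review 55 days ago vs limit 60 → met
5. license renewal 151 days ago vs limit 120 → not met
6. licensed cosmetologists 1 < 4 → not met
7. ventilation assessment 124 days ago vs limit 120 → not met
8. professional liability coverage $925,000 < $975,000 → not met
9. salon license present → met
10. condition 'offers tanning services' holds; continuing-education completion 129 days ago vs limit 120 → not met
Not met: 1, 2, 5, 6, 7, 8, 10

1, 2, 5, 6, 7, 8, 10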